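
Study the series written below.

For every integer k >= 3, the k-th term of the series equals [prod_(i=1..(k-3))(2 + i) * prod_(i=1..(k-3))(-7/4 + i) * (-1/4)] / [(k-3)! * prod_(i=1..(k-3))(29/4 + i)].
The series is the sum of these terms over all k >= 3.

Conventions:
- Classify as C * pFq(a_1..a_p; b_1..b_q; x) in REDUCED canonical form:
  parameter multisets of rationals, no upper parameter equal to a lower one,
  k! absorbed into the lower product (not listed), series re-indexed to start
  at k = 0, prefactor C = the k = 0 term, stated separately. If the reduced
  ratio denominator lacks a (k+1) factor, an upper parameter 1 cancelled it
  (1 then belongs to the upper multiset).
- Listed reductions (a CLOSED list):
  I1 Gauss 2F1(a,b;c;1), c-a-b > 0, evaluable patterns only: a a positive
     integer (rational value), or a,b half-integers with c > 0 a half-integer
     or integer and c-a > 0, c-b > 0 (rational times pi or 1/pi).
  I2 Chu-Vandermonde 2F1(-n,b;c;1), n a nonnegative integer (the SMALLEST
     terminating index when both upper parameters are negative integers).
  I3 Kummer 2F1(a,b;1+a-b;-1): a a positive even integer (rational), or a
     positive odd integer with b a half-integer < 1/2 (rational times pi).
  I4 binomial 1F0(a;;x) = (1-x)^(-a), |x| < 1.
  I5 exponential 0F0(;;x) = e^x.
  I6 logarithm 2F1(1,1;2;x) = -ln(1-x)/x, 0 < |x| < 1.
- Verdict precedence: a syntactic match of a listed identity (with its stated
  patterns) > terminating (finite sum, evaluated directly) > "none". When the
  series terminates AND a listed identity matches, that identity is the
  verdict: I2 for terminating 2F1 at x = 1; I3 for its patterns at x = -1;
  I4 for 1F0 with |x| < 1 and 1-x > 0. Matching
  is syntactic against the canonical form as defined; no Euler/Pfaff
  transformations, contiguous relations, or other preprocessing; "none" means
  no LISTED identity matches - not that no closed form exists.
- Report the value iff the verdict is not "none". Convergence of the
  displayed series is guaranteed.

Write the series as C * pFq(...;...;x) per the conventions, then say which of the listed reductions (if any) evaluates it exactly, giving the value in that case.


Classification (C = -1/4): 2F1 with upper {-3/4, 3}, lower {33/4}, argument x = 1. Verdict: the Gauss summation I1 applies (x = 1: the Gamma ratio telescopes since c-a-b = 6 > 0 and a = 3 in Z>0). Hence: -725/4096.

The tell: with t_0 = -1/4, the lower running product (C = -1/4, x = 1) is a rising factorial.
Consecutive-term ratio: r(k) = 1 * (k-3/4) (k+3) / [(k+33/4) (k+1)] - poly over poly, x = 1 from leading terms; C = -1/4 at k = 0.


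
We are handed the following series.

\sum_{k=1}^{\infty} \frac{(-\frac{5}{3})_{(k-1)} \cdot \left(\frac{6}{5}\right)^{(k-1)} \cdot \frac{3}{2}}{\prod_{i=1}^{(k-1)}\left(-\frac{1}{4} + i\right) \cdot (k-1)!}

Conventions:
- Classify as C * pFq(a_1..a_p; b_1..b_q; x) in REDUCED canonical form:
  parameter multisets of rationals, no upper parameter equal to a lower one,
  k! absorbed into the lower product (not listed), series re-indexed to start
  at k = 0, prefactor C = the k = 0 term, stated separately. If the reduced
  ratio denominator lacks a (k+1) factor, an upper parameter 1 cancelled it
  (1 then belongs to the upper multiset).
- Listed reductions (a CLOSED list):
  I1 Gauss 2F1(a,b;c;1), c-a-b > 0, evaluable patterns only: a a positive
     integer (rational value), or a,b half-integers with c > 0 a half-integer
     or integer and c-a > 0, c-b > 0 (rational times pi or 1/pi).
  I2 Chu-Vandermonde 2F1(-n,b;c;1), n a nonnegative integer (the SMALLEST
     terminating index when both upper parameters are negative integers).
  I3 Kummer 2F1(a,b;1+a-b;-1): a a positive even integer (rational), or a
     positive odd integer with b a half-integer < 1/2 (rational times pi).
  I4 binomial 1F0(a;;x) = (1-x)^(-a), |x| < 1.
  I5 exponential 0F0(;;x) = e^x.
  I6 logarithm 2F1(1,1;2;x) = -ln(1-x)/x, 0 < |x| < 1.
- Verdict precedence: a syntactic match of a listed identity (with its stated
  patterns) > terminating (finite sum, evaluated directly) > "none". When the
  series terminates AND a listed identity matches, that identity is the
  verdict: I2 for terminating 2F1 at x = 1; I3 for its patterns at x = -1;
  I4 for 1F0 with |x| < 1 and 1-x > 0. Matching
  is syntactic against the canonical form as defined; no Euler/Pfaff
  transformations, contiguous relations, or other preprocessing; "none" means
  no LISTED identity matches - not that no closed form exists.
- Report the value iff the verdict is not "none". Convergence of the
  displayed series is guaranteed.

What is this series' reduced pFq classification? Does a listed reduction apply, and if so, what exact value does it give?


The series (x = \frac{6}{5}) is 1F1: upper {-\frac{5}{3}}, lower {\frac{3}{4}}, prefactor \frac{3}{2}. Verdict: none. No listed pattern accepts 1F1(-\frac{5}{3}; \frac{3}{4}; \frac{6}{5}).

The tell: t_0 being \frac{3}{2}, the lower running product (C = 3/2) is a rising factorial.
Ratio: r(k) = \frac{6}{5} * (k-\frac{5}{3}) / [(k+\frac{3}{4}) (k+1)] - rational in k. x = \frac{6}{5}; t_0 = \frac{3}{2}; negate the roots.


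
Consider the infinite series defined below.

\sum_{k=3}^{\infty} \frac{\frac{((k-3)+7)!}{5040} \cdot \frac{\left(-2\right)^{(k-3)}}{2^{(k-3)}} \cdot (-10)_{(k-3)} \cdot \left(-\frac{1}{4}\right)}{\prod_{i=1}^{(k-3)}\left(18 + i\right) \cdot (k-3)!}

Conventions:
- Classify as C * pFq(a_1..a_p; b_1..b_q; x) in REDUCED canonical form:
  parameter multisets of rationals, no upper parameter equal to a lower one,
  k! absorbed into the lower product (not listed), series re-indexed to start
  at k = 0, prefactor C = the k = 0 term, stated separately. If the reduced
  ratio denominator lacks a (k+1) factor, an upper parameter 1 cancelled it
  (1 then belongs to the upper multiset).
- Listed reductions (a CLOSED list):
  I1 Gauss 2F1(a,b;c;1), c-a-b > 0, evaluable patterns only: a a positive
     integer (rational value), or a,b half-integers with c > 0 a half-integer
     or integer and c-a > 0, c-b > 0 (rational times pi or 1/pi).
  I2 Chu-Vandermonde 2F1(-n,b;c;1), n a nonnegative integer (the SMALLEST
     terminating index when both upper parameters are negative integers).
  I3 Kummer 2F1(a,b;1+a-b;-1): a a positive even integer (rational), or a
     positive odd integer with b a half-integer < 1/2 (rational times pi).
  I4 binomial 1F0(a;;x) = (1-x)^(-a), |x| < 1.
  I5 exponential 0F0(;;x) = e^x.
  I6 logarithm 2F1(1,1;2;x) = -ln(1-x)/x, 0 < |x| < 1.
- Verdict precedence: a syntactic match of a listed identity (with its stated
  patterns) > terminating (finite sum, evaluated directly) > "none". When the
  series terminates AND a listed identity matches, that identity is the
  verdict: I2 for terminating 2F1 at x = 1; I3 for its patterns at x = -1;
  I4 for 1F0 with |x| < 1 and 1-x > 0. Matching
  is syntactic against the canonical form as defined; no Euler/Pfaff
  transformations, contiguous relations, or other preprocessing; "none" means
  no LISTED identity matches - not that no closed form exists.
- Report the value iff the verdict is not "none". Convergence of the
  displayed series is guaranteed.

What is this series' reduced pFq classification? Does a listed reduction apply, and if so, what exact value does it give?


Canonical form: C = -\frac{1}{4} times 2F1 with upper {-10, 8}, lower {19}, x = -1. Verdict: this is Kummer (I3) (x = -1; c = 19 equals 1+a-b for upper {-10, 8}: listed pattern). Its exact value is -\frac{153}{14}.

First insight: x = -1 and the two k-th powers (prefactor -1/4) combine into one argument.
Ratio: r(k) = -1 * (k-10) (k+8) / [(k+19) (k+1)] - rational in k, leading ratio -1; with t_0 = -\frac{1}{4}, classification follows.


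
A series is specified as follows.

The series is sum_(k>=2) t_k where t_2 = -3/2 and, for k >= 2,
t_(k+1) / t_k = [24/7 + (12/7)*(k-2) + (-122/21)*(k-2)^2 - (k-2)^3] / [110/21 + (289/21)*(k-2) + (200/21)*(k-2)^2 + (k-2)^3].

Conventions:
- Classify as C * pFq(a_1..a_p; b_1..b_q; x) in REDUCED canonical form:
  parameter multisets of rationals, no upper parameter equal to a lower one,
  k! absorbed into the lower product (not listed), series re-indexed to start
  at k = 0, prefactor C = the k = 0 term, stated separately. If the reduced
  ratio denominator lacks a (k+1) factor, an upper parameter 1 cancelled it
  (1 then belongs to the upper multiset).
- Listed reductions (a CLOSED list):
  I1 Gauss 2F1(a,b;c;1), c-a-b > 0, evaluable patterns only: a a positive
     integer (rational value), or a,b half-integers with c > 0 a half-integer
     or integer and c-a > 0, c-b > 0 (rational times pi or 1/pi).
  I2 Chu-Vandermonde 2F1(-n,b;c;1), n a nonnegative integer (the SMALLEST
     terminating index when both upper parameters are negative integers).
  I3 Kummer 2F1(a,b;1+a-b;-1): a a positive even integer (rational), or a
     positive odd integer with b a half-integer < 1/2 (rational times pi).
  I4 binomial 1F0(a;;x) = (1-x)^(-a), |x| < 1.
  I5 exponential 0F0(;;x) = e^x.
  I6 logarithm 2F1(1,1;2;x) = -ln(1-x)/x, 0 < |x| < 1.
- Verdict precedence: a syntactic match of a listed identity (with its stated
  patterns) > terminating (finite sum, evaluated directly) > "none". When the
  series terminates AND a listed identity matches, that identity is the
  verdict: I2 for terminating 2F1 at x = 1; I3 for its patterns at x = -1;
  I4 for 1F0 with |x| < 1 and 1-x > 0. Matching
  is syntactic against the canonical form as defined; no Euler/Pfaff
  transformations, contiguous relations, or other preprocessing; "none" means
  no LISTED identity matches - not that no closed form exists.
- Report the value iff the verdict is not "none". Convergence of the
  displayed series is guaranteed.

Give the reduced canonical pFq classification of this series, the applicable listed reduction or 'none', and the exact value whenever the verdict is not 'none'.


The tell: t_0 = -3/2 here, and the expanded ratio factors over Q; prefactor -3/2, roots give parameters.
Adjacent-term ratio: r(k) = (-1) * (k-6/7) (k+6) / [(k+55/7) (k+1)] - rational in k, leading ratio (-1); with t_0 = -3/2, classification follows.

Reduced: x = -1, 2F1, upper = {-6/7, 6}, lower = {55/7}, C = -3/2. Verdict: this is Kummer (I3) (x = -1; c = 55/7 equals 1+a-b for upper {-6/7, 6}: listed pattern). Hence: -4182/1715.


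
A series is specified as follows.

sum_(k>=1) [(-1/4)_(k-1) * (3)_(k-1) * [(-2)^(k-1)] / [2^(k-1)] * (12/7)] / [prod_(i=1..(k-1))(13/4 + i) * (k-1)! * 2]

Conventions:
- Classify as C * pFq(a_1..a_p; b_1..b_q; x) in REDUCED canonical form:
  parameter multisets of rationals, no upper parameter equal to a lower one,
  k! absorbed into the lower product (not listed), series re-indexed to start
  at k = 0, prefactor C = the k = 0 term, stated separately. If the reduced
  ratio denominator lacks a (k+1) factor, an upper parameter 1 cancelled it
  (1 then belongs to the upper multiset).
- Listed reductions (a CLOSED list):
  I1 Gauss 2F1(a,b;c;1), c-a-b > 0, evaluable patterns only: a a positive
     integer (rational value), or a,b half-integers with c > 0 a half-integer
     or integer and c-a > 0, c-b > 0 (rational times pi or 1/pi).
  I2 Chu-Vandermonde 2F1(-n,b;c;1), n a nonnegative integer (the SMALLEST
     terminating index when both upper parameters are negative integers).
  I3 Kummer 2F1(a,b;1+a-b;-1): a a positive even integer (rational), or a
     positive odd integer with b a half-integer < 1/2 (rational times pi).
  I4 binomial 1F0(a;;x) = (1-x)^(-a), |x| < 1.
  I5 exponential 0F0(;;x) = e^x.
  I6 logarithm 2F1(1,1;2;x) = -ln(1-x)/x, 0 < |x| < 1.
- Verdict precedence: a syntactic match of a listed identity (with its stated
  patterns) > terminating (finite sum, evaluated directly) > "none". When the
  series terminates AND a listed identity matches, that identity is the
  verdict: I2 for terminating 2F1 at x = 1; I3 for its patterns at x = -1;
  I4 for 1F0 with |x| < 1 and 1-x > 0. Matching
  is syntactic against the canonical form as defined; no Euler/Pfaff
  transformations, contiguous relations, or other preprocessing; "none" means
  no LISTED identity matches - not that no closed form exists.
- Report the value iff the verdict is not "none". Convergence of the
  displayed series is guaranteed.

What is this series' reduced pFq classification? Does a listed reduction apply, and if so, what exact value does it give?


With C = 6/7: the canonical form is 2F1(-1/4, 3; 17/4; -1). Verdict: none - at argument -1 the multisets {-1/4, 3} ; {17/4} match no listed identity.

Key observation: t_0 = 6/7 here, and the two k-th powers (C = 6/7) combine into one argument.
Ratio: r(k) = (-1) * (k-1/4) (k+3) / [(k+17/4) (k+1)] - poly over poly, x = (-1) from leading terms; C = 6/7 at k = 0.


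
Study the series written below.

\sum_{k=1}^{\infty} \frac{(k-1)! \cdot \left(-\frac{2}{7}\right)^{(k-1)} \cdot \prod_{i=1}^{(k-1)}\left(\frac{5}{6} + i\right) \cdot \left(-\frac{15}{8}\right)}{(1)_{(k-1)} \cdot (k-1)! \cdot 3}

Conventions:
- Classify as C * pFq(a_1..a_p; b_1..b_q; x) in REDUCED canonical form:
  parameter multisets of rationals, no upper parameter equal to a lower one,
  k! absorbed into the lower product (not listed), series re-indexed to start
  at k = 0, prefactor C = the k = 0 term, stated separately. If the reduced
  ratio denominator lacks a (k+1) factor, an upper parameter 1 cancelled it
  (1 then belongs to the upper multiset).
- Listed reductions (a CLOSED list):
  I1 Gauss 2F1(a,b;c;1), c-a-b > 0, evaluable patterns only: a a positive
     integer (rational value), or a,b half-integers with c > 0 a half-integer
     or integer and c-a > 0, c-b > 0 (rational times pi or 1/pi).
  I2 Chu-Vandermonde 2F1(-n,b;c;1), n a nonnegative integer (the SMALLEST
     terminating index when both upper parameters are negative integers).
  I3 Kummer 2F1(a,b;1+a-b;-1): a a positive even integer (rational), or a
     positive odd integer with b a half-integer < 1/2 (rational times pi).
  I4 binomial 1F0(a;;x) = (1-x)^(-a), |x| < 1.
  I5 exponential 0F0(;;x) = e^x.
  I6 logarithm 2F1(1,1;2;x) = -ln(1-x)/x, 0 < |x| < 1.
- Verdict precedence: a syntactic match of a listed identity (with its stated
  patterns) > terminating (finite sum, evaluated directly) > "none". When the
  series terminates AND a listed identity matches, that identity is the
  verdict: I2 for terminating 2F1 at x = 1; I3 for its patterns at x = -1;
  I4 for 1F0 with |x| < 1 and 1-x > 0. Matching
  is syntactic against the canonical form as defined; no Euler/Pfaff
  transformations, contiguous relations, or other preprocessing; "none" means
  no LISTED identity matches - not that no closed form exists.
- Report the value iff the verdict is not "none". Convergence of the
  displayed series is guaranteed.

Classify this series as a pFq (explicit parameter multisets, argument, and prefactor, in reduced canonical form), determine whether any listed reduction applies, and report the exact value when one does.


Reduced: x = -\frac{2}{7}, 1F0, upper = {\frac{11}{6}}, lower = {-}, C = -\frac{5}{8}. Verdict: the binomial series (I4) applies (the 1F0 binomial series: exponent -11/6, x = -\frac{2}{7}). Hence: \left(-\frac{5}{8}\right) \cdot \left(\frac{9}{7}\right)^{-\frac{11}{6}}.

The tell: with t_0 = -\frac{5}{8}, the running product (prefactor -5/8) telescopes to a rising factorial.
Ratio: r(k) = -\frac{2}{7} * (k+\frac{11}{6}) / [(k+1)] - rational in k. x = -\frac{2}{7}; t_0 = -\frac{5}{8}; negate the roots.


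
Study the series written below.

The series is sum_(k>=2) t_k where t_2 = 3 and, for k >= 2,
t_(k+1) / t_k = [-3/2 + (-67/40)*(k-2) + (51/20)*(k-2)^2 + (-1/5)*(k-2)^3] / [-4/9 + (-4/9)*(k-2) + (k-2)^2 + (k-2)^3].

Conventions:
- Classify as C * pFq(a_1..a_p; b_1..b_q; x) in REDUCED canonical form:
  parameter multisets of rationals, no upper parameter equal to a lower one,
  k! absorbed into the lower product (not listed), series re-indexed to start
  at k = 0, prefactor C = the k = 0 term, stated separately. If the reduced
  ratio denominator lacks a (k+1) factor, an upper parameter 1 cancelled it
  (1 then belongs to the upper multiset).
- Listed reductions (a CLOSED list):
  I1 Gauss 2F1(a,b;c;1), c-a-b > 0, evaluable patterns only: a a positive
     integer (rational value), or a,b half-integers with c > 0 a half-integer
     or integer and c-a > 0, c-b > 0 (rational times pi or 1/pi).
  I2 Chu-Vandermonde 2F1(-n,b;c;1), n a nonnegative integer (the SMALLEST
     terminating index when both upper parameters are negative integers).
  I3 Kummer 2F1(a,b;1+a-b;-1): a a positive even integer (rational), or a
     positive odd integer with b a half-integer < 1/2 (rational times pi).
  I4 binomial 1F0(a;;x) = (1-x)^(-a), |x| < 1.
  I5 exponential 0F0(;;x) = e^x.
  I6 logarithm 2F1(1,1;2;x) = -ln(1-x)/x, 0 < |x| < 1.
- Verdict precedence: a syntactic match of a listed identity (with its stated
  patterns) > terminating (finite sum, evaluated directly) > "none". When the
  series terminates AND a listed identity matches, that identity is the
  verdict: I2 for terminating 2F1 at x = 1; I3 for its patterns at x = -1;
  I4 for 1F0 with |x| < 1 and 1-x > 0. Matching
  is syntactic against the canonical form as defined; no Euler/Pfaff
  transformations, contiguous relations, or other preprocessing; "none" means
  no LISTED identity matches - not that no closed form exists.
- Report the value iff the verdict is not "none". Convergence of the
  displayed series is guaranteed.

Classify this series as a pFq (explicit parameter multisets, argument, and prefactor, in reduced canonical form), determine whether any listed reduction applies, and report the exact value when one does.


x = -1/5 here; the reduced form reads 3F2, upper {-12, -5/4, 1/2}, lower {-2/3, 2/3}, C = 3. Verdict: terminating - upper parameter -12 makes this a finite sum (last index 12), evaluated exactly. Its exact value is 979675355170930326971666519199/530580331099586560000000000000.

First insight: x = (-1/5) and the expanded ratio factors over Q; C = 3, roots give parameters.
Step ratio: r(k) = (-1/5) * (k-12) (k-5/4) (k+1/2) / [(k-2/3) (k+2/3) (k+1)] - rational; roots negated = parameters, x = (-1/5), C = 3.


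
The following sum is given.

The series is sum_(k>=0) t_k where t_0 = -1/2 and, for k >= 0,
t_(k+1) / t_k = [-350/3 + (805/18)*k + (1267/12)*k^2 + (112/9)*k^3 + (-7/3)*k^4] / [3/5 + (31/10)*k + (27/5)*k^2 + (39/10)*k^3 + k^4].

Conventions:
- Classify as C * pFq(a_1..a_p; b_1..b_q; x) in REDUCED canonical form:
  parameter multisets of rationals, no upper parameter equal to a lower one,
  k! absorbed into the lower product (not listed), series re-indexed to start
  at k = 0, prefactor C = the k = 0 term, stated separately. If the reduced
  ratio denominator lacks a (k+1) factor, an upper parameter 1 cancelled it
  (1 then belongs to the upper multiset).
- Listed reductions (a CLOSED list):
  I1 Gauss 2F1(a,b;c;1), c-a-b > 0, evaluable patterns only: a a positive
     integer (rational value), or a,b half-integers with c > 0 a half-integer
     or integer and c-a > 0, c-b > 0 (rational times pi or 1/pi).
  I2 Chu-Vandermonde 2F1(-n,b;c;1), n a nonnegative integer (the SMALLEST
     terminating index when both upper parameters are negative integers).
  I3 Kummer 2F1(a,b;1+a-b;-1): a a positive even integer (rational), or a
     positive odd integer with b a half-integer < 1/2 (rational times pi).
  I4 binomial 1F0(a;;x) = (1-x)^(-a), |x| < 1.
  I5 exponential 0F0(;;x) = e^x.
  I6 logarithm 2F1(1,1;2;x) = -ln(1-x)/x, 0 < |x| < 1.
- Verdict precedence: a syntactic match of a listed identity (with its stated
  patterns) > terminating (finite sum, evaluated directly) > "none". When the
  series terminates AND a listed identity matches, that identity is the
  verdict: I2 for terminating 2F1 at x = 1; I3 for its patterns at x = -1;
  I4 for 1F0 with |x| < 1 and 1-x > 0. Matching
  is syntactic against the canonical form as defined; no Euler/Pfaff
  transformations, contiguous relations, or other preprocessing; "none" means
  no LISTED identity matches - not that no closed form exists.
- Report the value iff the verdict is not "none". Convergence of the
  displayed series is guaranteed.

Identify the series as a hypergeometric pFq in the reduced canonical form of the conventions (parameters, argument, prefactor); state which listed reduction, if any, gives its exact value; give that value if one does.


Key step: t_0 being -1/2, roots of the ratio polynomials (prefactor -1/2) are the negated parameters.
Step ratio: r(k) = (-7/3) * (k-10) (k-5/6) (k+4) / [(k+2/5) (k+1) (k+1)] - rational in k, leading ratio (-7/3); with t_0 = -1/2, classification follows.

The series (x = -7/3) is 3F2: upper {-10, -5/6, 4}, lower {2/5, 1}, prefactor -1/2. Verdict: terminating. With -10 upstairs the series is a 11-term polynomial sum; evaluated term by term. Hence: 2772928339878199939738012099/7808556296720379543552.


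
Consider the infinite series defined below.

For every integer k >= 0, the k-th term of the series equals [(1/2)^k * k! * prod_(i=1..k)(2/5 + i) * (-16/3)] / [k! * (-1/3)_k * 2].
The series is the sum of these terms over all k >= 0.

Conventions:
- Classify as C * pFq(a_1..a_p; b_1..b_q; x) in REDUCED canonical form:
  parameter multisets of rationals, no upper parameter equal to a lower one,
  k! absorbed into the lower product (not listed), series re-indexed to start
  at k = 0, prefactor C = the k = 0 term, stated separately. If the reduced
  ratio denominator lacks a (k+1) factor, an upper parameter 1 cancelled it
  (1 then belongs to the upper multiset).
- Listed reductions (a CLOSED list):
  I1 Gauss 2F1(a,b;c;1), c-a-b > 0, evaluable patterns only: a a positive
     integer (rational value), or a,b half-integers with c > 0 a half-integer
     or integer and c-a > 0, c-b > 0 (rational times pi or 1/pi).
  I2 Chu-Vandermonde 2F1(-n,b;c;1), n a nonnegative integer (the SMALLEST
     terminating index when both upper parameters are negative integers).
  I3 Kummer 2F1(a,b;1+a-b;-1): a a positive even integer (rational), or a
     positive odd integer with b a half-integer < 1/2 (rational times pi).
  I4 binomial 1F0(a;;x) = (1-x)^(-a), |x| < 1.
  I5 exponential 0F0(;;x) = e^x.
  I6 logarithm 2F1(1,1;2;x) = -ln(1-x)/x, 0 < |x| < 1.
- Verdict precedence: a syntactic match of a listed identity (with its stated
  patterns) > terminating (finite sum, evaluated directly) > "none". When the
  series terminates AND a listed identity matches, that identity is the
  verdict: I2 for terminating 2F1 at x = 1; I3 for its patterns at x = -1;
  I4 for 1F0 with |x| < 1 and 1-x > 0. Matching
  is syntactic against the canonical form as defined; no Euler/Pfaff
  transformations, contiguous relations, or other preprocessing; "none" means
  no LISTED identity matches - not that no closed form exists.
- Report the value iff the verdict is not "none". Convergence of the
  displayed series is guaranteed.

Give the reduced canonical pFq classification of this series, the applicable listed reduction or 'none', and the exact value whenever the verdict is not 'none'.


Canonical form: C = -8/3 times 2F1 with upper {1, 7/5}, lower {-1/3}, x = 1/2. Verdict: none here - no I1-I6 shape fits x = 1/2 with lower {-1/3}.

Structural cue: from the first term -8/3: the running product (C = -8/3) telescopes to a rising factorial.
Term ratio: r(k) = (1/2) * (k+1) (k+7/5) / [(k-1/3) (k+1)] - rational in k. x = (1/2); t_0 = -8/3; negate the roots.


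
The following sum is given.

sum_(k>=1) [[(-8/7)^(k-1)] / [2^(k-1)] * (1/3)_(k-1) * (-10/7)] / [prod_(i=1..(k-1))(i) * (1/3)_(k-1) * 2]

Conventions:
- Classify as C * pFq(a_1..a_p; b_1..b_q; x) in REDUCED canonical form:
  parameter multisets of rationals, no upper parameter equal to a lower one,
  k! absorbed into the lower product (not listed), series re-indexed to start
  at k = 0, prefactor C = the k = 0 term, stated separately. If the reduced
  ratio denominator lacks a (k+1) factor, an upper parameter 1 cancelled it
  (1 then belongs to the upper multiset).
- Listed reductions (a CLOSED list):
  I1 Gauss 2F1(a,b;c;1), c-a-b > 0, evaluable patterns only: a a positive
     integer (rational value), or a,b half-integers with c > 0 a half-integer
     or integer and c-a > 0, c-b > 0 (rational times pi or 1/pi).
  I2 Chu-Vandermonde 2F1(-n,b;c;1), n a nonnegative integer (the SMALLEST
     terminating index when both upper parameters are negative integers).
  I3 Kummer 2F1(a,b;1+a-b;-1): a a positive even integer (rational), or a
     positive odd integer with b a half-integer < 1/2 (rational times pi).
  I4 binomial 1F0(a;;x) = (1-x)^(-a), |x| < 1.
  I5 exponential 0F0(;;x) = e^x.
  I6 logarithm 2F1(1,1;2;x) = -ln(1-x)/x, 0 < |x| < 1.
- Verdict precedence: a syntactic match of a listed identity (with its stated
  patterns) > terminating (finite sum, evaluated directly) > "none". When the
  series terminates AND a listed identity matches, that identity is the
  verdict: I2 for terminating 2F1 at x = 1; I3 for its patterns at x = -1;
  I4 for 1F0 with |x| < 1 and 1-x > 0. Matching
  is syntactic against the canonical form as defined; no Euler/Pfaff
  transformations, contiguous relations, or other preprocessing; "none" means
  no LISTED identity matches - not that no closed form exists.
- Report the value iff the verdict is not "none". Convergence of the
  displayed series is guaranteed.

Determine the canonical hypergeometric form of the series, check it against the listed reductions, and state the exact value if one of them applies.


x = -4/7 here; the reduced form reads 0F0, upper {-}, lower {-}, C = -5/7. Verdict: the exponential series (I5) fires (the 0F0 exponential series at x = -4/7). Its exact value is (-5/7) * e^(-4/7).

First insight: x = (-4/7) and the product of the first k integers (prefactor -5/7) is k!.
Adjacent-term ratio: r(k) = (-4/7) * 1 / [(k+1)] - rational in k, leading ratio (-4/7); with t_0 = -5/7, classification follows.


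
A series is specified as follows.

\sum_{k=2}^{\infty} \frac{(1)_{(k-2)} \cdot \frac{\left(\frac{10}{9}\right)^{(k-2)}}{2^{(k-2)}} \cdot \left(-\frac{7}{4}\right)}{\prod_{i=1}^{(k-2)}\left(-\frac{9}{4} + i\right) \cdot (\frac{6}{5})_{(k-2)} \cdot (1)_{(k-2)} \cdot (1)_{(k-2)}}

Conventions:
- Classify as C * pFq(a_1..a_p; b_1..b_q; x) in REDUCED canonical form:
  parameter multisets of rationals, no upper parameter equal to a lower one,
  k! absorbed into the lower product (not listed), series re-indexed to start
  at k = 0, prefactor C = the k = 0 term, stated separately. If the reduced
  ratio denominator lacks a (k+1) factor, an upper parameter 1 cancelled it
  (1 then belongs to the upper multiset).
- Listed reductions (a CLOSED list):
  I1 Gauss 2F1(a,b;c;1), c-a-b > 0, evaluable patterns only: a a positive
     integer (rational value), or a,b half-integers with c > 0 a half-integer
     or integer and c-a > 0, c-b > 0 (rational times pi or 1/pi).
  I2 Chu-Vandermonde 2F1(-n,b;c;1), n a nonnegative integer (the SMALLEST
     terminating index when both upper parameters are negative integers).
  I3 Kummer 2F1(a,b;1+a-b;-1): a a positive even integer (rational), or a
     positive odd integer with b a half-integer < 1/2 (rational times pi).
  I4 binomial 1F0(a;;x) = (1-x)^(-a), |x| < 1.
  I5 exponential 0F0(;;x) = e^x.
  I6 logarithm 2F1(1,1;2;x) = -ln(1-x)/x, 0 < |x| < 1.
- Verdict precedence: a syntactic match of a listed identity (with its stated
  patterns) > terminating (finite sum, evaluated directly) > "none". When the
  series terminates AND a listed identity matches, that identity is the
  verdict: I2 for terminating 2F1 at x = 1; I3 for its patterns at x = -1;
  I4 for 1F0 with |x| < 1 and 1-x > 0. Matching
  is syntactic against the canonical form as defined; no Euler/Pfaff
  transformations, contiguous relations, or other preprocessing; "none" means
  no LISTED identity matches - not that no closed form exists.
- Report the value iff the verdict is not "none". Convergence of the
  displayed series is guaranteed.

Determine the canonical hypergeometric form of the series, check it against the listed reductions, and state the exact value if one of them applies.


The tell: x = \frac{5}{9} and the parameter 1 appears in both the upper and lower lists and cancels.
Consecutive-term ratio: r(k) = \frac{5}{9} * 1 / [(k-\frac{5}{4}) (k+\frac{6}{5}) (k+1)] - poly over poly, x = \frac{5}{9} from leading terms; C = -\frac{7}{4} at k = 0.

At argument \frac{5}{9}: a 0F2 with upper {-}, lower {-\frac{5}{4}, \frac{6}{5}}, scaled by C = -\frac{7}{4}. Verdict: none. A 0F2 with upper {-} fits none of I1-I6 at x = \frac{5}{9}; the sum runs forever.


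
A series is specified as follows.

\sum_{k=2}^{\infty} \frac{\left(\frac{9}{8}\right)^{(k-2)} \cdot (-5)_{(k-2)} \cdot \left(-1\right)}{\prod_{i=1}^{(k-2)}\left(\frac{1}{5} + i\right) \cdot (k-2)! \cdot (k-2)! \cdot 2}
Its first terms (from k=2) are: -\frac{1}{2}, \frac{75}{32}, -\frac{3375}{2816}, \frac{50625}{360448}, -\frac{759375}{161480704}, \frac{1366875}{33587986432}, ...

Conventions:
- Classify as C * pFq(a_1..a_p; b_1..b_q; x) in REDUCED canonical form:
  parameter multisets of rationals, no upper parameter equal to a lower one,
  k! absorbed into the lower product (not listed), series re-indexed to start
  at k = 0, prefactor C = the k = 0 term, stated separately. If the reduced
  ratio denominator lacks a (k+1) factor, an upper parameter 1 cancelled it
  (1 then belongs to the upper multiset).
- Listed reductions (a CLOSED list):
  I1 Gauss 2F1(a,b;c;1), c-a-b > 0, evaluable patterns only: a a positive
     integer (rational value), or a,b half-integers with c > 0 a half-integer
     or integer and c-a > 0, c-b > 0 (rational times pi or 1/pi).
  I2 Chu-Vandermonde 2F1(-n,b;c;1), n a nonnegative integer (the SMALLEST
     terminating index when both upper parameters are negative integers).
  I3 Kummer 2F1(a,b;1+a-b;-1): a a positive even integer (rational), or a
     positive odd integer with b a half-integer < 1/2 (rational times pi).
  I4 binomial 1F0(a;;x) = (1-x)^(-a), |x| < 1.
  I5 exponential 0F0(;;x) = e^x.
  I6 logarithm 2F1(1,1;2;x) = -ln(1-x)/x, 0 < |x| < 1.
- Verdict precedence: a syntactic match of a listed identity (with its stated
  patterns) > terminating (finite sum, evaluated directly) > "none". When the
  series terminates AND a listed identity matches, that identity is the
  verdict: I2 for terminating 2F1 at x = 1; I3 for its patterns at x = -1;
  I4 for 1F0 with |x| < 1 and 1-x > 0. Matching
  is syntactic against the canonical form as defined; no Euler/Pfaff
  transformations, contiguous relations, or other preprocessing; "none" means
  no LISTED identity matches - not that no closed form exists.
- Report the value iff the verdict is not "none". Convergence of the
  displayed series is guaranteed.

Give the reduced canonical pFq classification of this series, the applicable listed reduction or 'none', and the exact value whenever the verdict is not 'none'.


Structural cue: t_0 = -\frac{1}{2} here, and the denominator's factorial ratio (C = -1/2, x = 9/8) is a lower Pochhammer.
Term ratio: r(k) = \frac{9}{8} * (k-5) / [(k+1) (k+\frac{6}{5}) (k+1)] ; factor over Q: parameters, x = \frac{9}{8}, and C = -\frac{1}{2}.

With C = -\frac{1}{2}: the canonical form is 1F2(-5; 1, \frac{6}{5}; \frac{9}{8}). Verdict: terminating - upper -5 stops the sum at k = 5; the 6 terms are added exactly. Its exact value is \frac{26233218859}{33587986432}.


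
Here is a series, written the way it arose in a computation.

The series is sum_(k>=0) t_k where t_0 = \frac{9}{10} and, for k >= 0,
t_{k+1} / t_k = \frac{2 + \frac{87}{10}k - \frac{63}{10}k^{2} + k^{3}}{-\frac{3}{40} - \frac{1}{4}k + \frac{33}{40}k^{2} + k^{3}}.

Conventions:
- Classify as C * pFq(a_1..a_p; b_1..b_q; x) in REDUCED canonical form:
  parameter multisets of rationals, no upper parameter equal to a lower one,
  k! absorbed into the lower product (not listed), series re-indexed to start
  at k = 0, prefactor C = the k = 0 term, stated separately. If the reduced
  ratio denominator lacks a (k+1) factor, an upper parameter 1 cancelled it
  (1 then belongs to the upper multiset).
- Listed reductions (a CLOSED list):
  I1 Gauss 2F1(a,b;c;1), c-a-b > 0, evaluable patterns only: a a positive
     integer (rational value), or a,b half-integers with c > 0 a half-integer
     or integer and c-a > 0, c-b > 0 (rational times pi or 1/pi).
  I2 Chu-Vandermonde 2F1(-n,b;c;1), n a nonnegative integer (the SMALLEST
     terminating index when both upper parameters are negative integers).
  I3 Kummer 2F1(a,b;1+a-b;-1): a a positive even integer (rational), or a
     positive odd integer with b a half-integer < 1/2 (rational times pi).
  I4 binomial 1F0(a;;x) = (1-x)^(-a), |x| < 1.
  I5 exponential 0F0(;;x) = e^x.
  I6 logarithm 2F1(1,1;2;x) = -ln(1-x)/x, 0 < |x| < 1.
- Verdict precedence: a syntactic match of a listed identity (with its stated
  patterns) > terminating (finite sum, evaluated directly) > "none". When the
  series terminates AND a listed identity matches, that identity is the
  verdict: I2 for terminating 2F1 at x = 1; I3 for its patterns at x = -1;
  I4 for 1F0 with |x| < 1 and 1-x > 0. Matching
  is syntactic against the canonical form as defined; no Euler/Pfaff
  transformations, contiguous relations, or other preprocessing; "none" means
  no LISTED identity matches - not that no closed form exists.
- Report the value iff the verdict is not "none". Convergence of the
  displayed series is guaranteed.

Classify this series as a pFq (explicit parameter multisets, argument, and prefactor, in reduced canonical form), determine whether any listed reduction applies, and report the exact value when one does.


x = 1 here; the reduced form reads 2F1, upper {-4, -\frac{5}{2}}, lower {-\frac{3}{8}}, C = \frac{9}{10}. Verdict: Vandermonde's identity (I2) applies (terminating 2F1 at x = 1 with n = 4, b = -5/2, c = -\frac{3}{8}). Sum: -\frac{23001}{182}.

Key step: from the first term \frac{9}{10}: the parameter 1/5 appears in both the upper and lower lists and cancels.
Term ratio: r(k) = 1 * (k-4) (k-\frac{5}{2}) / [(k-\frac{3}{8}) (k+1)] - rational in k, leading ratio 1; with t_0 = \frac{9}{10}, classification follows.


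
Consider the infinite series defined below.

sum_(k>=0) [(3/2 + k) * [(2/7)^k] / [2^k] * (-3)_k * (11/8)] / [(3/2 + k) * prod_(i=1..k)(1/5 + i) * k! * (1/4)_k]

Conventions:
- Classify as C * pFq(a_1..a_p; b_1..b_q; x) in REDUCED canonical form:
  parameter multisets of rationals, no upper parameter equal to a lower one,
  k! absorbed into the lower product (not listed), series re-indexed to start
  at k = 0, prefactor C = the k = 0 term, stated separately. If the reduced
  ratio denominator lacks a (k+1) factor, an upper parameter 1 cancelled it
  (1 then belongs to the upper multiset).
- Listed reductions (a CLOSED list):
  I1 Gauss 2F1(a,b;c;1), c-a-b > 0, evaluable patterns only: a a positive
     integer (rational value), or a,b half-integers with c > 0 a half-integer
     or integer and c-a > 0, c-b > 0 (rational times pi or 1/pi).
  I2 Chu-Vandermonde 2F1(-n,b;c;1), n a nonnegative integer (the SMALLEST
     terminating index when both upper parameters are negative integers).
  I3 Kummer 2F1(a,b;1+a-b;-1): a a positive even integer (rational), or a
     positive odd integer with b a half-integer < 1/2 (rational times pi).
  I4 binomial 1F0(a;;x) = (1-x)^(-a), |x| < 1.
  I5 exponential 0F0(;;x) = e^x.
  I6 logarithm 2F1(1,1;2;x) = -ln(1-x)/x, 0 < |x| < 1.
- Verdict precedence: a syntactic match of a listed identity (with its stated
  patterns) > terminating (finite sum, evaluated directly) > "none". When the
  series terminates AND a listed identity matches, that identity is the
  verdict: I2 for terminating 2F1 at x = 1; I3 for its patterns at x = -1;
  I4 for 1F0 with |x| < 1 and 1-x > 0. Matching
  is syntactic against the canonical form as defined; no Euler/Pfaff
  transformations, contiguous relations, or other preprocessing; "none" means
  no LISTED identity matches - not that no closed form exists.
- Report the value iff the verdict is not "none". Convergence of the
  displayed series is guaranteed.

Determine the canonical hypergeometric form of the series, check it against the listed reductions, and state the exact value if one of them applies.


Reduced: x = 1/7, 1F2, upper = {-3}, lower = {1/4, 6/5}, C = 11/8. Verdict: terminating at k = 3: the factor (-3)_k kills every later term; summing the 4 survivors is exact. Exact value: -36149/74088.

Key step: x = (1/7) and the lower running product (prefactor 11/8) is a rising factorial.
Consecutive-term ratio: r(k) = (1/7) * (k-3) / [(k+1/4) (k+6/5) (k+1)] - rational in k, leading ratio (1/7); with t_0 = 11/8, classification follows.


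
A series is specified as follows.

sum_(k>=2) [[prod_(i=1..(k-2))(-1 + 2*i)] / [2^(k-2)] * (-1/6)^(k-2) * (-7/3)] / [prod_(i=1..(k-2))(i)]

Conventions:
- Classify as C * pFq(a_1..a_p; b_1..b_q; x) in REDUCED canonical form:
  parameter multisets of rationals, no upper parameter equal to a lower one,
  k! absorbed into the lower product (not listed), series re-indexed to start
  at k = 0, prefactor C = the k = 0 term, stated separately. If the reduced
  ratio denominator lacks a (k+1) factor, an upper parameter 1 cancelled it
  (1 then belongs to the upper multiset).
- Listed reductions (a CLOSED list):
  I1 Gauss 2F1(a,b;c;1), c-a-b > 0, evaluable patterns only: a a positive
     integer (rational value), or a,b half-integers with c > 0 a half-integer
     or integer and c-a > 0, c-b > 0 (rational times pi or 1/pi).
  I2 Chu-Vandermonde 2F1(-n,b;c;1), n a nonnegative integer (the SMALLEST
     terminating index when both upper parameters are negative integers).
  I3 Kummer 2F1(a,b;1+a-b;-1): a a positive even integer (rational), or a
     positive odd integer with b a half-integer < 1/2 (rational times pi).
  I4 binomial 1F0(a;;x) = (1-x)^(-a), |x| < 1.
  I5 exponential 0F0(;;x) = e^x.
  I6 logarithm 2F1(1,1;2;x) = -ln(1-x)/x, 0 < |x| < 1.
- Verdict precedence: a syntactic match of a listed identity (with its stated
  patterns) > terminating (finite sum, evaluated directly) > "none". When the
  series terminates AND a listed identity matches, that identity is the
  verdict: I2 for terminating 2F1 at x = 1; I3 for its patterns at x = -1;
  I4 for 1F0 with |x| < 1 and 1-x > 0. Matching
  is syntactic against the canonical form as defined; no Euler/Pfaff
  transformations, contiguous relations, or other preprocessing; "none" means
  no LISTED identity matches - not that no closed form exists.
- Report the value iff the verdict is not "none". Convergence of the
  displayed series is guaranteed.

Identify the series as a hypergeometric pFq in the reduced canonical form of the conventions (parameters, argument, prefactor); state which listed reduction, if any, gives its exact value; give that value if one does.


With C = -7/3: the canonical form is 1F0(1/2; -; -1/6). Verdict: binomial (I4) fires (the 1F0 binomial series: exponent -1/2, x = -1/6). Sum: (-7/3) * (7/6)^(-1/2).

Key step: x = (-1/6) and the product of the first k integers (C = -7/3, x = -1/6) is k!.
Step ratio: r(k) = (-1/6) * (k+1/2) / [(k+1)] ; factor over Q: parameters, x = (-1/6), and C = -7/3.


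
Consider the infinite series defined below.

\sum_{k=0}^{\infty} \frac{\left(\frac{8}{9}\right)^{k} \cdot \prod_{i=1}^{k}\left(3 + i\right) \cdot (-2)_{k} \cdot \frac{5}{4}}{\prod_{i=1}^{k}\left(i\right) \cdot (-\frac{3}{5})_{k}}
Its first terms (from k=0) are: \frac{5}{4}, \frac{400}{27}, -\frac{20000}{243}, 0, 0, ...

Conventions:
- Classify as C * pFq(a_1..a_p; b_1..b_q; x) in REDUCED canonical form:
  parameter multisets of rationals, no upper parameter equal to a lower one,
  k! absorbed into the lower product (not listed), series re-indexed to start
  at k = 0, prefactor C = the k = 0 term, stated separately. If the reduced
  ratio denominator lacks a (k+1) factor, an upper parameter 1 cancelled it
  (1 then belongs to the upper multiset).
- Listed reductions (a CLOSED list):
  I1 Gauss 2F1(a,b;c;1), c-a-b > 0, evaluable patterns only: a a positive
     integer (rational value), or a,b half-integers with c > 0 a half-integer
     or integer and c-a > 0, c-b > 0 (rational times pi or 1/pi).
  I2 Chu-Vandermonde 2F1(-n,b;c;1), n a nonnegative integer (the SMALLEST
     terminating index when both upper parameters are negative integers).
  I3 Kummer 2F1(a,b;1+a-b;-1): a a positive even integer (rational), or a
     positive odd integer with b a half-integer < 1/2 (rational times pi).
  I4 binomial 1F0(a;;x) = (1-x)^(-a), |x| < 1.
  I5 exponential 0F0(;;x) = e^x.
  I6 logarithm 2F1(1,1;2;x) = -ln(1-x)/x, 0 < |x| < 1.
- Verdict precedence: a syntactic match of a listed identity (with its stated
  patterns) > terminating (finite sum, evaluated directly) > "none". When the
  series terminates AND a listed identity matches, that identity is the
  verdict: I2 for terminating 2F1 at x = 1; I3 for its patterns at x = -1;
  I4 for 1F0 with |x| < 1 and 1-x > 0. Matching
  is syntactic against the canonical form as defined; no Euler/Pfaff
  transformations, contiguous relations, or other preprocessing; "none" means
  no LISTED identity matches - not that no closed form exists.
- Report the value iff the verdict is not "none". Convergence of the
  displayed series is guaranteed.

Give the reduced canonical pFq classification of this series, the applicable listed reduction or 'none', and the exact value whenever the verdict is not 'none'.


At argument \frac{8}{9}: a 2F1 with upper {-2, 4}, lower {-\frac{3}{5}}, scaled by C = \frac{5}{4}. Verdict: terminating - no listed pattern fits, but -2 in the upper list cuts the series at k = 2; direct evaluation. Value: -\frac{64385}{972}.

Key observation: t_0 = \frac{5}{4} here, and the product of the first k integers (C = 5/4, x = 8/9) is k!.
Adjacent-term ratio: r(k) = \frac{8}{9} * (k-2) (k+4) / [(k-\frac{3}{5}) (k+1)] - rational in k, leading ratio \frac{8}{9}; with t_0 = \frac{5}{4}, classification follows.
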